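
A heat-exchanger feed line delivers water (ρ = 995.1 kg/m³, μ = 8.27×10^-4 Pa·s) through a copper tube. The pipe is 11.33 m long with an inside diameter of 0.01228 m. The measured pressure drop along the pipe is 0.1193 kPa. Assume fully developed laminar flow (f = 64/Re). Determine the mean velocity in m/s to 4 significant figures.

V ≈ 0.06000 m/s

For laminar flow, f = 64/Re with Re = ρVD/μ, so Darcy-Weisbach reduces to ΔP = 32μLV/D². Solving for V: V = ΔP·D²/(32μL) = 119.3·(0.01228)²/(32·0.000827·11.33) = 0.06 m/s.
Check: Re = ρVD/μ = 995.1·0.06·0.01228/0.000827 = 886.6 < 2300, so the laminar assumption holds.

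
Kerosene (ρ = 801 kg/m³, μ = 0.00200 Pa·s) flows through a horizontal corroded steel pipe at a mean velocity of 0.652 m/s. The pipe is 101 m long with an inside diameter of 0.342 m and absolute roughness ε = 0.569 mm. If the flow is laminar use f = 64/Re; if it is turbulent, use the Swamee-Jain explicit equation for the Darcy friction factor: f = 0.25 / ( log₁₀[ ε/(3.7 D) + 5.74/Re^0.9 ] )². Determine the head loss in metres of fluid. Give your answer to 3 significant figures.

Reynolds number Re = ρVD/μ = 801 · 0.652 · 0.342 / 0.002 = 8.931e+04.
Re > 4000 → turbulent. Relative roughness ε/D = 0.000569/0.342 = 0.00166. Swamee-Jain: f = 0.25/(log₁₀[0.00166/3.7 + 5.74/8.931e+04^0.9])² = 0.25/(log₁₀[0.00045 + 0.000201])² = 0.25/(-3.187)² = 0.02462.
Darcy-Weisbach: ΔP = f(L/D)(ρV²/2) = 0.02462·(101/0.342)·(801·0.652²/2) = 0.02462·295.3·170.3 = 1238 Pa.
Head loss h_f = ΔP/(ρg) = 1238/(801·9.81) = 0.158 m.

h_f ≈ 0.158 m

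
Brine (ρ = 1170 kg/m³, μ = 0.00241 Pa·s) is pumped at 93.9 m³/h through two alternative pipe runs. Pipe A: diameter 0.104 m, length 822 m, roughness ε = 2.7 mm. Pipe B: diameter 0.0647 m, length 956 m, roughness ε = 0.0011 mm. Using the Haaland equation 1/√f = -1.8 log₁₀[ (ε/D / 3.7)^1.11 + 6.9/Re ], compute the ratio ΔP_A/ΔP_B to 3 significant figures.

Pipe A: V = Q/A = 0.02608/0.008495 = 3.07 m/s; Re = 1.55e+05; ε/D = 0.026; Haaland → f = 0.05421; ΔP_A = f(L/D)(ρV²/2) = 2.363e+06 Pa.
Pipe B: V = Q/A = 0.02608/0.003288 = 7.933 m/s; Re = 2.492e+05; ε/D = 1.7e-05; Haaland → f = 0.01498; ΔP_B = f(L/D)(ρV²/2) = 8.149e+06 Pa.
ΔP_A/ΔP_B = 2.363e+06/8.149e+06 = 0.290.

ΔP_A/ΔP_B ≈ 0.290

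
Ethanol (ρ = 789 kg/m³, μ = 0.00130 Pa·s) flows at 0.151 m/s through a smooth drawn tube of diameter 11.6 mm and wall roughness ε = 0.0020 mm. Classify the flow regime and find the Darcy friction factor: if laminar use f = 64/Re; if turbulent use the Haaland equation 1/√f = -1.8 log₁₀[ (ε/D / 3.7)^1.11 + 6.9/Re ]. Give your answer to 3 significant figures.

Re = ρVD/μ = 789·0.151·0.0116/0.0013 = 1063.
Re < 2300 → laminar, so f = 64/Re = 0.0602 (roughness is irrelevant in laminar flow).

f ≈ 0.0602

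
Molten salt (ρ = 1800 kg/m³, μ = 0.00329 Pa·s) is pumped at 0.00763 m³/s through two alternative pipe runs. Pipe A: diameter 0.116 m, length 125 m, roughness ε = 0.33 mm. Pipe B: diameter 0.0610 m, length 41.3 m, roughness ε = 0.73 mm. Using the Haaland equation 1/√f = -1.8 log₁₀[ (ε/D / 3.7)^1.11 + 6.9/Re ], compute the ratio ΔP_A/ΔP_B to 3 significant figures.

Pipe A: V = Q/A = 0.00763/0.01057 = 0.722 m/s; Re = 4.582e+04; ε/D = 0.00284; Haaland → f = 0.02832; ΔP_A = f(L/D)(ρV²/2) = 1.432e+04 Pa.
Pipe B: V = Q/A = 0.00763/0.002922 = 2.611 m/s; Re = 8.713e+04; ε/D = 0.012; Haaland → f = 0.04097; ΔP_B = f(L/D)(ρV²/2) = 1.702e+05 Pa.
ΔP_A/ΔP_B = 1.432e+04/1.702e+05 = 0.0841.

ΔP_A/ΔP_B ≈ 0.0841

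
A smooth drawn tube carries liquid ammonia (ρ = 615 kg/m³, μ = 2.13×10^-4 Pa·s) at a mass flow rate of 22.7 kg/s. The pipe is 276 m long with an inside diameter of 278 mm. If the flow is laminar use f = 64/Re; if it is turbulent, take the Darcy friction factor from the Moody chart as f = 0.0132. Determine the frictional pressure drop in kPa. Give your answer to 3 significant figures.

ΔP ≈ 1.49 kPa

A = πD²/4 = π(0.278)²/4 = 0.0607 m²; mean velocity V = ṁ/(ρA) = 22.7/(615 · 0.0607) = 0.6081 m/s.
Reynolds number Re = ρVD/μ = 615 · 0.6081 · 0.278 / 0.000213 = 4.881e+05.
Re > 4000 → turbulent; use the Moody-chart value f = 0.0132.
Darcy-Weisbach: ΔP = f(L/D)(ρV²/2) = 0.0132·(276/0.278)·(615·0.6081²/2) = 0.0132·992.8·113.7 = 1490 Pa.
ΔP = 1490 Pa = 1.49 kPa.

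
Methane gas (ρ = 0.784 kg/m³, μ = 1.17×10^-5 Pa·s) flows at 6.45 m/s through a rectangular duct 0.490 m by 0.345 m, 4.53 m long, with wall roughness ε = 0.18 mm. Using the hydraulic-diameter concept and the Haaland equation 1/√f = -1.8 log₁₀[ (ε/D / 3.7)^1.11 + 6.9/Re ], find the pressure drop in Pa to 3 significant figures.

Hydraulic diameter D_h = 4A/P = 4·(0.49·0.345)/(2·(0.49+0.345)) = 0.6762/1.67 = 0.4049 m.
Re = ρVD_h/μ = 0.784·6.45·0.4049/1.17e-05 = 1.75e+05.
ε/D_h = 0.00018/0.4049 = 0.000445; Haaland gives 1/√f = -1.8 log₁₀[4.45e-05+3.94e-05] = 7.337, so f = 0.01858.
ΔP = f(L/D_h)(ρV²/2) = 0.01858·4.53/0.4049·16.31 = 3.389 Pa.

ΔP ≈ 3.39 Pa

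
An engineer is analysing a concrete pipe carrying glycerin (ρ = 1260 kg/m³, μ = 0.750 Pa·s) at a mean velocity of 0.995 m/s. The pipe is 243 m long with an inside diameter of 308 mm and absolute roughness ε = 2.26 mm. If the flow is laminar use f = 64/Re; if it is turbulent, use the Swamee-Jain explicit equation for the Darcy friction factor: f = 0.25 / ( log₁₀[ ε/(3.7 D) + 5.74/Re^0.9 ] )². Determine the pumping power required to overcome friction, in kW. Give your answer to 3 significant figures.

Reynolds number Re = ρVD/μ = 1260 · 0.995 · 0.308 / 0.75 = 514.9.
Re < 2300 → laminar flow, so f = 64/Re = 64/514.9 = 0.1243 (the turbulent correlation is not needed).
Darcy-Weisbach: ΔP = f(L/D)(ρV²/2) = 0.1243·(243/0.308)·(1260·0.995²/2) = 0.1243·789·623.7 = 6.117e+04 Pa.
Q = V·A = 0.995·0.07451 = 0.07413 m³/s.
Pumping power P = QΔP = 0.07413·6.117e+04 = 4535 W = 4.53 kW.

P ≈ 4.53 kW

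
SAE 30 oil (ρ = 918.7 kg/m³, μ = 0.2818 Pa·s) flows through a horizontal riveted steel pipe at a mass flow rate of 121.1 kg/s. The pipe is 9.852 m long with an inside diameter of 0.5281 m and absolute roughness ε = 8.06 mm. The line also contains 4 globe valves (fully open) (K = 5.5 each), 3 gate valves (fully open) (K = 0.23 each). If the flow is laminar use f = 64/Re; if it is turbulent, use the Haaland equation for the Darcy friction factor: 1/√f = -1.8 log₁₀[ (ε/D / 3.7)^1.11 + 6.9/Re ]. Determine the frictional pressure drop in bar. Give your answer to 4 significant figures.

A = πD²/4 = π(0.5281)²/4 = 0.219 m²; mean velocity V = ṁ/(ρA) = 121.1/(918.7 · 0.219) = 0.6018 m/s.
Reynolds number Re = ρVD/μ = 918.7 · 0.6018 · 0.5281 / 0.282 = 1036.
Re < 2300 → laminar flow, so f = 64/Re = 64/1036 = 0.06177 (the turbulent correlation is not needed).
Total minor-loss coefficient ΣK = 4·5.5 + 3·0.23 = 22.7.
ΔP = [f·L/D + ΣK]·(ρV²/2) = [0.06177·9.852/0.5281 + 22.7]·(918.7·0.6018²/2) = [1.152 + 22.7]·166.4 = 3966 Pa.
ΔP = 3966 Pa = 0.03966 bar.

ΔP ≈ 0.03966 bar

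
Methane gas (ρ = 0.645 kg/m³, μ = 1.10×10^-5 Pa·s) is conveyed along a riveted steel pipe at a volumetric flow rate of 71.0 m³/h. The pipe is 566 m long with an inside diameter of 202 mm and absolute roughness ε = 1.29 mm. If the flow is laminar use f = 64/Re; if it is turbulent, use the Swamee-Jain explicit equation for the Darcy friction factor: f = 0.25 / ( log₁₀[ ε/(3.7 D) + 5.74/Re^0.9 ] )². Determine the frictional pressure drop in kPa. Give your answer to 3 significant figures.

Q = 71.0 m³/h = 71.0/3600 = 0.01972 m³/s.
Cross-sectional area A = πD²/4 = π(0.202)²/4 = 0.03205 m²; mean velocity V = Q/A = 0.01972/0.03205 = 0.6154 m/s.
Reynolds number Re = ρVD/μ = 0.645 · 0.6154 · 0.202 / 1.1e-05 = 7289.
Re > 4000 → turbulent. Relative roughness ε/D = 0.00129/0.202 = 0.00639. Swamee-Jain: f = 0.25/(log₁₀[0.00639/3.7 + 5.74/7289^0.9])² = 0.25/(log₁₀[0.00173 + 0.00192])² = 0.25/(-2.439)² = 0.04204.
Darcy-Weisbach: ΔP = f(L/D)(ρV²/2) = 0.04204·(566/0.202)·(0.645·0.6154²/2) = 0.04204·2802·0.1221 = 14.39 Pa.
ΔP = 14.39 Pa = 0.0144 kPa.

ΔP ≈ 0.0144 kPa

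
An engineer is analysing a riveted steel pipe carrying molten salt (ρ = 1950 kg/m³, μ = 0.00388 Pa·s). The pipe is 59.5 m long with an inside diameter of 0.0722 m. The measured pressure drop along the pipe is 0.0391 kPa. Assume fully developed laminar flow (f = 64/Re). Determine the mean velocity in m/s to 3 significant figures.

For laminar flow, f = 64/Re with Re = ρVD/μ, so Darcy-Weisbach reduces to ΔP = 32μLV/D². Solving for V: V = ΔP·D²/(32μL) = 39.1·(0.0722)²/(32·0.00388·59.5) = 0.02759 m/s.
Check: Re = ρVD/μ = 1950·0.02759·0.0722/0.00388 = 1001 < 2300, so the laminar assumption holds.

V ≈ 0.0276 m/s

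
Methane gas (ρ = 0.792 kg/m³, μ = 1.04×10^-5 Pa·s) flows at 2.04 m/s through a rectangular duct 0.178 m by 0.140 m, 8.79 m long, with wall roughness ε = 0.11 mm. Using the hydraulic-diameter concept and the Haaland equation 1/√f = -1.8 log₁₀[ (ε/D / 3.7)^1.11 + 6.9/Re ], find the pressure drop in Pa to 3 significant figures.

ΔP ≈ 2.40 Pa

Hydraulic diameter D_h = 4A/P = 4·(0.178·0.14)/(2·(0.178+0.14)) = 0.09968/0.636 = 0.1567 m.
Re = ρVD_h/μ = 0.792·2.04·0.1567/1.04e-05 = 2.435e+04.
ε/D_h = 0.00011/0.1567 = 0.000702; Haaland gives 1/√f = -1.8 log₁₀[7.39e-05+0.000283] = 6.205, so f = 0.02598.
ΔP = f(L/D_h)(ρV²/2) = 0.02598·8.79/0.1567·1.648 = 2.401 Pa.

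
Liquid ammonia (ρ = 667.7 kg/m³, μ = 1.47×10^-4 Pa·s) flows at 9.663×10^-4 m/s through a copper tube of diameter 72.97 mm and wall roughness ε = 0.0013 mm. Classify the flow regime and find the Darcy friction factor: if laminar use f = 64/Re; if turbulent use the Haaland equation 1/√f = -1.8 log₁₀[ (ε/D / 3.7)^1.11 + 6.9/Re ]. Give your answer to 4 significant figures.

f ≈ 0.1998

Re = ρVD/μ = 667.7·0.0009663·0.07297/0.000147 = 320.3.
Re < 2300 → laminar, so f = 64/Re = 0.1998 (roughness is irrelevant in laminar flow).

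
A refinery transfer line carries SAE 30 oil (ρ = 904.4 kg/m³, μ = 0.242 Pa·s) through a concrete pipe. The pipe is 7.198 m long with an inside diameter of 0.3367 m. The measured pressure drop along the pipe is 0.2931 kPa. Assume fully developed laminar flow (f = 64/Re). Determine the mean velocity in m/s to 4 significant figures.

V ≈ 0.5961 m/s

For laminar flow, f = 64/Re with Re = ρVD/μ, so Darcy-Weisbach reduces to ΔP = 32μLV/D². Solving for V: V = ΔP·D²/(32μL) = 293.1·(0.3367)²/(32·0.242·7.198) = 0.5961 m/s.
Check: Re = ρVD/μ = 904.4·0.5961·0.3367/0.242 = 750.1 < 2300, so the laminar assumption holds.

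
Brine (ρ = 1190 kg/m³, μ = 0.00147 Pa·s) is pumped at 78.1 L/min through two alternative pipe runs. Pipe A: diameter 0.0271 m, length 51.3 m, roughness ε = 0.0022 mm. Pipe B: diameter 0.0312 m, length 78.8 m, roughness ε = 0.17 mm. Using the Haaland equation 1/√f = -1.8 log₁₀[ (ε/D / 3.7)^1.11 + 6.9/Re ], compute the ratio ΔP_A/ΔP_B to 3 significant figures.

ΔP_A/ΔP_B ≈ 0.836

Pipe A: V = Q/A = 0.001302/0.0005768 = 2.257 m/s; Re = 4.951e+04; ε/D = 8.12e-05; Haaland → f = 0.02098; ΔP_A = f(L/D)(ρV²/2) = 1.204e+05 Pa.
Pipe B: V = Q/A = 0.001302/0.0007645 = 1.703 m/s; Re = 4.3e+04; ε/D = 0.00545; Haaland → f = 0.03305; ΔP_B = f(L/D)(ρV²/2) = 1.44e+05 Pa.
ΔP_A/ΔP_B = 1.204e+05/1.44e+05 = 0.836.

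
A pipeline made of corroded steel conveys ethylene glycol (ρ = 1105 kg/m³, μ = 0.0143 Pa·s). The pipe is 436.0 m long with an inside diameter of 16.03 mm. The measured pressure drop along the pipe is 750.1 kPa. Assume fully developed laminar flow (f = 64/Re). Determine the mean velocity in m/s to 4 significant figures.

For laminar flow, f = 64/Re with Re = ρVD/μ, so Darcy-Weisbach reduces to ΔP = 32μLV/D². Solving for V: V = ΔP·D²/(32μL) = 7.501e+05·(0.01603)²/(32·0.0143·436) = 0.9661 m/s.
Check: Re = ρVD/μ = 1105·0.9661·0.01603/0.0143 = 1197 < 2300, so the laminar assumption holds.

V ≈ 0.9661 m/s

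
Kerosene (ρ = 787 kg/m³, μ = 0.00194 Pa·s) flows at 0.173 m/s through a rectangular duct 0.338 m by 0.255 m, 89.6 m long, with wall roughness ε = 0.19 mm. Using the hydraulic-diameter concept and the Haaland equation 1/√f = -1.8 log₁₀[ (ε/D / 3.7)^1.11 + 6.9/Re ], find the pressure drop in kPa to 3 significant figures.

Hydraulic diameter D_h = 4A/P = 4·(0.338·0.255)/(2·(0.338+0.255)) = 0.3448/1.186 = 0.2907 m.
Re = ρVD_h/μ = 787·0.173·0.2907/0.00194 = 2.04e+04.
ε/D_h = 0.00019/0.2907 = 0.000654; Haaland gives 1/√f = -1.8 log₁₀[6.83e-05+0.000338] = 6.104, so f = 0.02684.
ΔP = f(L/D_h)(ρV²/2) = 0.02684·89.6/0.2907·11.78 = 97.44 Pa.
ΔP = 0.0974 kPa.

ΔP ≈ 0.0974 kPa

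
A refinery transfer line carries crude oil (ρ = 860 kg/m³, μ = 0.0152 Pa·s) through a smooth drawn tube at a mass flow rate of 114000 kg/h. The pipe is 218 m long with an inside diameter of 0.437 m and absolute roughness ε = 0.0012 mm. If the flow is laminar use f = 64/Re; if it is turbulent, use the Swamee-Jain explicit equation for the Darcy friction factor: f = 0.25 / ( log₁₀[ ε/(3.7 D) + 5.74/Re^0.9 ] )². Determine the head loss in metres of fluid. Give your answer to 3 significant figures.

h_f ≈ 0.0547 m

ṁ = 114000 kg/h = 114000/3600 = 31.67 kg/s.
A = πD²/4 = π(0.437)²/4 = 0.15 m²; mean velocity V = ṁ/(ρA) = 31.67/(860 · 0.15) = 0.2455 m/s.
Reynolds number Re = ρVD/μ = 860 · 0.2455 · 0.437 / 0.0152 = 6070.
Re > 4000 → turbulent. Relative roughness ε/D = 1.2e-06/0.437 = 2.75e-06. Swamee-Jain: f = 0.25/(log₁₀[2.75e-06/3.7 + 5.74/6070^0.9])² = 0.25/(log₁₀[7.42e-07 + 0.00226])² = 0.25/(-2.646)² = 0.03571.
Darcy-Weisbach: ΔP = f(L/D)(ρV²/2) = 0.03571·(218/0.437)·(860·0.2455²/2) = 0.03571·498.9·25.92 = 461.7 Pa.
Head loss h_f = ΔP/(ρg) = 461.7/(860·9.81) = 0.0547 m.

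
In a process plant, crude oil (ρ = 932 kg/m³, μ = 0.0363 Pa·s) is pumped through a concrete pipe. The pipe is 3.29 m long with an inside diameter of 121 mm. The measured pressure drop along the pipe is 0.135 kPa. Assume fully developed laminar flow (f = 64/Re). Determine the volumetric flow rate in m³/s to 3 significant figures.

For laminar flow, f = 64/Re with Re = ρVD/μ, so Darcy-Weisbach reduces to ΔP = 32μLV/D². Solving for V: V = ΔP·D²/(32μL) = 135·(0.121)²/(32·0.0363·3.29) = 0.5172 m/s.
Check: Re = ρVD/μ = 932·0.5172·0.121/0.0363 = 1607 < 2300, so the laminar assumption holds.
Q = V·A = 0.5172·(π/4·0.121²) = 0.005947 m³/s = 0.00595 m³/s.

Q ≈ 0.00595 m³/s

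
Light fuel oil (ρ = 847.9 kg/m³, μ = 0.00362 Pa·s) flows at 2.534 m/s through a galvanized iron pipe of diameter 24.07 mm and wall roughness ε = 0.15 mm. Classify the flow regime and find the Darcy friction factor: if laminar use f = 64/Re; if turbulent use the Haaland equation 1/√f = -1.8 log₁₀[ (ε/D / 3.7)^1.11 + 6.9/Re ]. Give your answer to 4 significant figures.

Re = ρVD/μ = 847.9·2.534·0.02407/0.00362 = 1.429e+04.
Re > 4000 → turbulent. ε/D = 0.00015/0.02407 = 0.00623; Haaland: 1/√f = -1.8 log₁₀[0.000834 + 0.000483] = 5.185, so f = 0.0372.

f ≈ 0.03720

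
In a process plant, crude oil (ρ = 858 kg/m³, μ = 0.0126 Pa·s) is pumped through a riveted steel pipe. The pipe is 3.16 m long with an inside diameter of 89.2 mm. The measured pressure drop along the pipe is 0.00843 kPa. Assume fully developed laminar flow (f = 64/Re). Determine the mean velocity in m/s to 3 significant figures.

For laminar flow, f = 64/Re with Re = ρVD/μ, so Darcy-Weisbach reduces to ΔP = 32μLV/D². Solving for V: V = ΔP·D²/(32μL) = 8.43·(0.0892)²/(32·0.0126·3.16) = 0.05264 m/s.
Check: Re = ρVD/μ = 858·0.05264·0.0892/0.0126 = 319.8 < 2300, so the laminar assumption holds.

V ≈ 0.0526 m/s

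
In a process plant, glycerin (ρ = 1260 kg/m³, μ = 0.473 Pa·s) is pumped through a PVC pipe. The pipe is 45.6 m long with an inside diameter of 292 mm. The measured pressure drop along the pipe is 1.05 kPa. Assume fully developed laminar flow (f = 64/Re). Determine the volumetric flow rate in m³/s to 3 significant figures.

Q ≈ 0.00869 m³/s

For laminar flow, f = 64/Re with Re = ρVD/μ, so Darcy-Weisbach reduces to ΔP = 32μLV/D². Solving for V: V = ΔP·D²/(32μL) = 1050·(0.292)²/(32·0.473·45.6) = 0.1297 m/s.
Check: Re = ρVD/μ = 1260·0.1297·0.292/0.473 = 100.9 < 2300, so the laminar assumption holds.
Q = V·A = 0.1297·(π/4·0.292²) = 0.008686 m³/s = 0.00869 m³/s.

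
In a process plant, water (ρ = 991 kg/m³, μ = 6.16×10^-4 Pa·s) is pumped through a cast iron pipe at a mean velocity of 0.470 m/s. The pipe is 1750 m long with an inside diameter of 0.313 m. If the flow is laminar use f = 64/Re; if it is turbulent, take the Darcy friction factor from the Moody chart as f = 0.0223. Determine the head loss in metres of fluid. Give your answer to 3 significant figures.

Reynolds number Re = ρVD/μ = 991 · 0.47 · 0.313 / 0.000616 = 2.367e+05.
Re > 4000 → turbulent; use the Moody-chart value f = 0.0223.
Darcy-Weisbach: ΔP = f(L/D)(ρV²/2) = 0.0223·(1750/0.313)·(991·0.47²/2) = 0.0223·5591·109.5 = 1.365e+04 Pa.
Head loss h_f = ΔP/(ρg) = 1.365e+04/(991·9.81) = 1.40 m.

h_f ≈ 1.40 m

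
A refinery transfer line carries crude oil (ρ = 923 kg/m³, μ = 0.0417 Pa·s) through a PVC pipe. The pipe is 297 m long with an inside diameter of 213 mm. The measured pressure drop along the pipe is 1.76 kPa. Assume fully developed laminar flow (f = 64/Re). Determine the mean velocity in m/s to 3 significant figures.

For laminar flow, f = 64/Re with Re = ρVD/μ, so Darcy-Weisbach reduces to ΔP = 32μLV/D². Solving for V: V = ΔP·D²/(32μL) = 1760·(0.213)²/(32·0.0417·297) = 0.2015 m/s.
Check: Re = ρVD/μ = 923·0.2015·0.213/0.0417 = 949.9 < 2300, so the laminar assumption holds.

V ≈ 0.201 m/s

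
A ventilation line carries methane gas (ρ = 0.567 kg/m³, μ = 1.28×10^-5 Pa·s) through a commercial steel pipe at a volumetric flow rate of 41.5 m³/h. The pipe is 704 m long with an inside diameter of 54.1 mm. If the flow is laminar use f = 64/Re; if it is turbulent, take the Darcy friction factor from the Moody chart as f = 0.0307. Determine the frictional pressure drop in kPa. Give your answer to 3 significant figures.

Q = 41.5 m³/h = 41.5/3600 = 0.01153 m³/s.
Cross-sectional area A = πD²/4 = π(0.0541)²/4 = 0.002299 m²; mean velocity V = Q/A = 0.01153/0.002299 = 5.015 m/s.
Reynolds number Re = ρVD/μ = 0.567 · 5.015 · 0.0541 / 1.28e-05 = 1.202e+04.
Re > 4000 → turbulent; use the Moody-chart value f = 0.0307.
Darcy-Weisbach: ΔP = f(L/D)(ρV²/2) = 0.0307·(704/0.0541)·(0.567·5.015²/2) = 0.0307·1.301e+04·7.13 = 2848 Pa.
ΔP = 2848 Pa = 2.85 kPa.

ΔP ≈ 2.85 kPa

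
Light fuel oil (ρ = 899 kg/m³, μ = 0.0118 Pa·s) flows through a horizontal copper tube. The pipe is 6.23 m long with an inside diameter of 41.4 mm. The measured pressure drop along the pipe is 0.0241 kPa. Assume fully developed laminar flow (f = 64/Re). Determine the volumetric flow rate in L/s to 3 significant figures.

Q ≈ 0.0236 L/s

For laminar flow, f = 64/Re with Re = ρVD/μ, so Darcy-Weisbach reduces to ΔP = 32μLV/D². Solving for V: V = ΔP·D²/(32μL) = 24.1·(0.0414)²/(32·0.0118·6.23) = 0.01756 m/s.
Check: Re = ρVD/μ = 899·0.01756·0.0414/0.0118 = 55.38 < 2300, so the laminar assumption holds.
Q = V·A = 0.01756·(π/4·0.0414²) = 2.364e-05 m³/s = 0.0236 L/s.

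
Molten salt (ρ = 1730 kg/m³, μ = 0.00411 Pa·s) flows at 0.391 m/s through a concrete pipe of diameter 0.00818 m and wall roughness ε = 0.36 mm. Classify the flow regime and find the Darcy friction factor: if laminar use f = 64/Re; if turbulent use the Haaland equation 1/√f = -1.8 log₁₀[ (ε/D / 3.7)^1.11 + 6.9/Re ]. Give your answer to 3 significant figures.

Re = ρVD/μ = 1730·0.391·0.00818/0.00411 = 1346.
Re < 2300 → laminar, so f = 64/Re = 0.04754 (roughness is irrelevant in laminar flow).

f ≈ 0.0475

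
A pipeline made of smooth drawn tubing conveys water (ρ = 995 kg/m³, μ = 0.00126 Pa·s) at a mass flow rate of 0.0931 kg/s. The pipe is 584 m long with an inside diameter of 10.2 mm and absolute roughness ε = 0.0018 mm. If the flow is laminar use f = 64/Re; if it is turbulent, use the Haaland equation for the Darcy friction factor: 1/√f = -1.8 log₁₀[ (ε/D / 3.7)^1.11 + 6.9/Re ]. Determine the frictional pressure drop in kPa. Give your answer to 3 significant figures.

A = πD²/4 = π(0.0102)²/4 = 8.171e-05 m²; mean velocity V = ṁ/(ρA) = 0.0931/(995 · 8.171e-05) = 1.145 m/s.
Reynolds number Re = ρVD/μ = 995 · 1.145 · 0.0102 / 0.00126 = 9223.
Re > 4000 → turbulent. Relative roughness ε/D = 1.8e-06/0.0102 = 0.000176. Haaland: 1/√f = -1.8 log₁₀[(0.000176/3.7)^1.11 + 6.9/9223] = -1.8 log₁₀[1.6e-05 + 0.000748] = 5.61, so f = 0.03177.
Darcy-Weisbach: ΔP = f(L/D)(ρV²/2) = 0.03177·(584/0.0102)·(995·1.145²/2) = 0.03177·5.725e+04·652.3 = 1.187e+06 Pa.
ΔP = 1.187e+06 Pa = 1190 kPa.

ΔP ≈ 1190 kPa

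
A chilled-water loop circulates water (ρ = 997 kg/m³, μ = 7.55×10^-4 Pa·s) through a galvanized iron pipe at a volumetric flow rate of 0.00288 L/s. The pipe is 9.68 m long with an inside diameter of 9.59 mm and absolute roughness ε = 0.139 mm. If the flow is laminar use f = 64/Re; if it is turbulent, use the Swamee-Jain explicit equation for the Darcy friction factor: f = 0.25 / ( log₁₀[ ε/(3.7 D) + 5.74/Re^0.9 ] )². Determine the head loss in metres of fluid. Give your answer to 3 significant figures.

h_f ≈ 0.0104 m

Q = 0.00288 L/s = 0.00288/1000 = 2.88e-06 m³/s.
Cross-sectional area A = πD²/4 = π(0.00959)²/4 = 7.223e-05 m²; mean velocity V = Q/A = 2.88e-06/7.223e-05 = 0.03987 m/s.
Reynolds number Re = ρVD/μ = 997 · 0.03987 · 0.00959 / 0.000755 = 504.9.
Re < 2300 → laminar flow, so f = 64/Re = 64/504.9 = 0.1267 (the turbulent correlation is not needed).
Darcy-Weisbach: ΔP = f(L/D)(ρV²/2) = 0.1267·(9.68/0.00959)·(997·0.03987²/2) = 0.1267·1009·0.7925 = 101.4 Pa.
Head loss h_f = ΔP/(ρg) = 101.4/(997·9.81) = 0.0104 m.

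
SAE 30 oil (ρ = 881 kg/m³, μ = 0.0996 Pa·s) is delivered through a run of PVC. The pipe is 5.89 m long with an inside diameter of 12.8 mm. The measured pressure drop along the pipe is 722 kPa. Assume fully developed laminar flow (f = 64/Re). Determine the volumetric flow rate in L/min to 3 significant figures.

Q ≈ 48.7 L/min

For laminar flow, f = 64/Re with Re = ρVD/μ, so Darcy-Weisbach reduces to ΔP = 32μLV/D². Solving for V: V = ΔP·D²/(32μL) = 7.22e+05·(0.0128)²/(32·0.0996·5.89) = 6.301 m/s.
Check: Re = ρVD/μ = 881·6.301·0.0128/0.0996 = 713.4 < 2300, so the laminar assumption holds.
Q = V·A = 6.301·(π/4·0.0128²) = 0.0008109 m³/s = 48.7 L/min.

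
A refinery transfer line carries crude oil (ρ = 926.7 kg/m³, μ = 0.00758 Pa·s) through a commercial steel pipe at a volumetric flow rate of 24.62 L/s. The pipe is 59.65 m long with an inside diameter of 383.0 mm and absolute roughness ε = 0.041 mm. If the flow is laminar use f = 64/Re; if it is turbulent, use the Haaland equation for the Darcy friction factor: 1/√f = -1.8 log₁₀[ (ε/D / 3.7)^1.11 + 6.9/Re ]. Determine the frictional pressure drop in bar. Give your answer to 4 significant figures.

ΔP ≈ 0.001021 bar

Q = 24.62 L/s = 24.62/1000 = 0.02462 m³/s.
Cross-sectional area A = πD²/4 = π(0.383)²/4 = 0.1152 m²; mean velocity V = Q/A = 0.02462/0.1152 = 0.2137 m/s.
Reynolds number Re = ρVD/μ = 926.7 · 0.2137 · 0.383 / 0.00758 = 1.001e+04.
Re > 4000 → turbulent. Relative roughness ε/D = 4.1e-05/0.383 = 0.000107. Haaland: 1/√f = -1.8 log₁₀[(0.000107/3.7)^1.11 + 6.9/1.001e+04] = -1.8 log₁₀[9.17e-06 + 0.00069] = 5.68, so f = 0.03099.
Darcy-Weisbach: ΔP = f(L/D)(ρV²/2) = 0.03099·(59.65/0.383)·(926.7·0.2137²/2) = 0.03099·155.7·21.16 = 102.1 Pa.
ΔP = 102.1 Pa = 0.001021 bar.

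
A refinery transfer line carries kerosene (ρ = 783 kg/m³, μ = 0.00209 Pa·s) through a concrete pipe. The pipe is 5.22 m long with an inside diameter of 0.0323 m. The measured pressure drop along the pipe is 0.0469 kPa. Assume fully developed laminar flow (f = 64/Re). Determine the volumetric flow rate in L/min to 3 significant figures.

Q ≈ 6.89 L/min

For laminar flow, f = 64/Re with Re = ρVD/μ, so Darcy-Weisbach reduces to ΔP = 32μLV/D². Solving for V: V = ΔP·D²/(32μL) = 46.9·(0.0323)²/(32·0.00209·5.22) = 0.1402 m/s.
Check: Re = ρVD/μ = 783·0.1402·0.0323/0.00209 = 1696 < 2300, so the laminar assumption holds.
Q = V·A = 0.1402·(π/4·0.0323²) = 0.0001148 m³/s = 6.89 L/min.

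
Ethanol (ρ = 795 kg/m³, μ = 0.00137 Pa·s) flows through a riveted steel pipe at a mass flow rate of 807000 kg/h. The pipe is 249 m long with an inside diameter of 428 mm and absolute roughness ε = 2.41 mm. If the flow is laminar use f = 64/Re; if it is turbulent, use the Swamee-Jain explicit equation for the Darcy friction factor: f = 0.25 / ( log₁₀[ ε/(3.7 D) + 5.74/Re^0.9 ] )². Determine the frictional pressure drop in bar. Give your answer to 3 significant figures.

ṁ = 807000 kg/h = 807000/3600 = 224.2 kg/s.
A = πD²/4 = π(0.428)²/4 = 0.1439 m²; mean velocity V = ṁ/(ρA) = 224.2/(795 · 0.1439) = 1.96 m/s.
Reynolds number Re = ρVD/μ = 795 · 1.96 · 0.428 / 0.00137 = 4.868e+05.
Re > 4000 → turbulent. Relative roughness ε/D = 0.00241/0.428 = 0.00563. Swamee-Jain: f = 0.25/(log₁₀[0.00563/3.7 + 5.74/4.868e+05^0.9])² = 0.25/(log₁₀[0.00152 + 4.37e-05])² = 0.25/(-2.805)² = 0.03177.
Darcy-Weisbach: ΔP = f(L/D)(ρV²/2) = 0.03177·(249/0.428)·(795·1.96²/2) = 0.03177·581.8·1527 = 2.822e+04 Pa.
ΔP = 2.822e+04 Pa = 0.282 bar.

ΔP ≈ 0.282 bar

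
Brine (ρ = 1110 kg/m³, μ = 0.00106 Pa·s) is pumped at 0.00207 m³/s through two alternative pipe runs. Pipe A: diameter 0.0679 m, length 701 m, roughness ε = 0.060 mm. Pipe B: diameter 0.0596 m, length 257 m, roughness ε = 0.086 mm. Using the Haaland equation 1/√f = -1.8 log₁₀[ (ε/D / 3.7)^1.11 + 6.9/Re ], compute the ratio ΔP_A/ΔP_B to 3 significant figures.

ΔP_A/ΔP_B ≈ 1.36

Pipe A: V = Q/A = 0.00207/0.003621 = 0.5717 m/s; Re = 4.065e+04; ε/D = 0.000884; Haaland → f = 0.02413; ΔP_A = f(L/D)(ρV²/2) = 4.518e+04 Pa.
Pipe B: V = Q/A = 0.00207/0.00279 = 0.742 m/s; Re = 4.631e+04; ε/D = 0.00144; Haaland → f = 0.02514; ΔP_B = f(L/D)(ρV²/2) = 3.312e+04 Pa.
ΔP_A/ΔP_B = 4.518e+04/3.312e+04 = 1.36.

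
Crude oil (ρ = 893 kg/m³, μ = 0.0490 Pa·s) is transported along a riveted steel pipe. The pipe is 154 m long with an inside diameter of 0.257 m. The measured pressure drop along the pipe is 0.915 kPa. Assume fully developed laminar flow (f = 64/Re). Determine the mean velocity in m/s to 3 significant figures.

V ≈ 0.250 m/s

For laminar flow, f = 64/Re with Re = ρVD/μ, so Darcy-Weisbach reduces to ΔP = 32μLV/D². Solving for V: V = ΔP·D²/(32μL) = 915·(0.257)²/(32·0.049·154) = 0.2503 m/s.
Check: Re = ρVD/μ = 893·0.2503·0.257/0.049 = 1172 < 2300, so the laminar assumption holds.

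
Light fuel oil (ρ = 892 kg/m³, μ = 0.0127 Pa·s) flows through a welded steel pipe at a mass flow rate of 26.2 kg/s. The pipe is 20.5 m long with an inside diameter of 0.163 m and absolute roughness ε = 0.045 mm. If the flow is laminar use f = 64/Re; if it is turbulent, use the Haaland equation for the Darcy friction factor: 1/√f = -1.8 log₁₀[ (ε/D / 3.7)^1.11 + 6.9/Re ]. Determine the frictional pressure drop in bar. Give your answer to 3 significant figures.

A = πD²/4 = π(0.163)²/4 = 0.02087 m²; mean velocity V = ṁ/(ρA) = 26.2/(892 · 0.02087) = 1.408 m/s.
Reynolds number Re = ρVD/μ = 892 · 1.408 · 0.163 / 0.0127 = 1.611e+04.
Re > 4000 → turbulent. Relative roughness ε/D = 4.5e-05/0.163 = 0.000276. Haaland: 1/√f = -1.8 log₁₀[(0.000276/3.7)^1.11 + 6.9/1.611e+04] = -1.8 log₁₀[2.62e-05 + 0.000428] = 6.017, so f = 0.02762.
Darcy-Weisbach: ΔP = f(L/D)(ρV²/2) = 0.02762·(20.5/0.163)·(892·1.408²/2) = 0.02762·125.8·883.6 = 3070 Pa.
ΔP = 3070 Pa = 0.0307 bar.

ΔP ≈ 0.0307 bar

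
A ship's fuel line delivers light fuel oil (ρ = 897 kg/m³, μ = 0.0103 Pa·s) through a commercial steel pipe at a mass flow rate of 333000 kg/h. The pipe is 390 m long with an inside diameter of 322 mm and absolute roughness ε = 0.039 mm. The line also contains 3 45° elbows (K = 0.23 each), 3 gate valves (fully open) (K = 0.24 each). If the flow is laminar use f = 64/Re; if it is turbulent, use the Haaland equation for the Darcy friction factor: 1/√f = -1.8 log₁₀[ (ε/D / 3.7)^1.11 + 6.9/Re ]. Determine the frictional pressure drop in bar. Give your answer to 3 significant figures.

ΔP ≈ 0.208 bar

ṁ = 333000 kg/h = 333000/3600 = 92.5 kg/s.
A = πD²/4 = π(0.322)²/4 = 0.08143 m²; mean velocity V = ṁ/(ρA) = 92.5/(897 · 0.08143) = 1.266 m/s.
Reynolds number Re = ρVD/μ = 897 · 1.266 · 0.322 / 0.0103 = 3.551e+04.
Re > 4000 → turbulent. Relative roughness ε/D = 3.9e-05/0.322 = 0.000121. Haaland: 1/√f = -1.8 log₁₀[(0.000121/3.7)^1.11 + 6.9/3.551e+04] = -1.8 log₁₀[1.05e-05 + 0.000194] = 6.64, so f = 0.02268.
Total minor-loss coefficient ΣK = 3·0.23 + 3·0.24 = 1.41.
ΔP = [f·L/D + ΣK]·(ρV²/2) = [0.02268·390/0.322 + 1.41]·(897·1.266²/2) = [27.47 + 1.41]·719.2 = 2.077e+04 Pa.
ΔP = 2.077e+04 Pa = 0.208 bar.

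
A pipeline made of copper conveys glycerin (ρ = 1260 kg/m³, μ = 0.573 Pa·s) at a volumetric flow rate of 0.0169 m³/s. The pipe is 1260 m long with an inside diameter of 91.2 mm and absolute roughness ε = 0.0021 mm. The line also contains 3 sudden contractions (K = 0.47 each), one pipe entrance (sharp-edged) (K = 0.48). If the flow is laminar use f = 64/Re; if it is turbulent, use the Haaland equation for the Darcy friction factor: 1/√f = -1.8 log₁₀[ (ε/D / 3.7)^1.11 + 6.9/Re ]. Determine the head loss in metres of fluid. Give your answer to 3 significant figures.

h_f ≈ 582 m

Cross-sectional area A = πD²/4 = π(0.0912)²/4 = 0.006533 m²; mean velocity V = Q/A = 0.0169/0.006533 = 2.587 m/s.
Reynolds number Re = ρVD/μ = 1260 · 2.587 · 0.0912 / 0.573 = 518.8.
Re < 2300 → laminar flow, so f = 64/Re = 64/518.8 = 0.1234 (the turbulent correlation is not needed).
Total minor-loss coefficient ΣK = 3·0.47 + 1·0.48 = 1.89.
ΔP = [f·L/D + ΣK]·(ρV²/2) = [0.1234·1260/0.0912 + 1.89]·(1260·2.587²/2) = [1704 + 1.89]·4217 = 7.194e+06 Pa.
Head loss h_f = ΔP/(ρg) = 7.194e+06/(1260·9.81) = 582 m.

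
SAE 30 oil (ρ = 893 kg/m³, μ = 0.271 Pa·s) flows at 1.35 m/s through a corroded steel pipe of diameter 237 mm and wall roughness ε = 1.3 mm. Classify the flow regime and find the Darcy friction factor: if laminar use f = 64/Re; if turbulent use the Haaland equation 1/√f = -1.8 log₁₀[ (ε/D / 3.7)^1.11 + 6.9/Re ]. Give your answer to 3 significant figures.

Re = ρVD/μ = 893·1.35·0.237/0.271 = 1054.
Re < 2300 → laminar, so f = 64/Re = 0.0607 (roughness is irrelevant in laminar flow).

f ≈ 0.0607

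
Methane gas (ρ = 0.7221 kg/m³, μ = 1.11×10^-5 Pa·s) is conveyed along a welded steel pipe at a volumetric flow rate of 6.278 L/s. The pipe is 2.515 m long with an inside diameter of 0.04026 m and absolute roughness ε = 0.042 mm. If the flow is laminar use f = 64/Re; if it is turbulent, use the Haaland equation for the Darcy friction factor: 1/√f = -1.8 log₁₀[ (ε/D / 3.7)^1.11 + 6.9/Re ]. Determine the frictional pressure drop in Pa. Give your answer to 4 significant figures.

Q = 6.278 L/s = 6.278/1000 = 0.006278 m³/s.
Cross-sectional area A = πD²/4 = π(0.04026)²/4 = 0.001273 m²; mean velocity V = Q/A = 0.006278/0.001273 = 4.932 m/s.
Reynolds number Re = ρVD/μ = 0.7221 · 4.932 · 0.04026 / 1.11e-05 = 1.292e+04.
Re > 4000 → turbulent. Relative roughness ε/D = 4.2e-05/0.04026 = 0.00104. Haaland: 1/√f = -1.8 log₁₀[(0.00104/3.7)^1.11 + 6.9/1.292e+04] = -1.8 log₁₀[0.000115 + 0.000534] = 5.738, so f = 0.03037.
Darcy-Weisbach: ΔP = f(L/D)(ρV²/2) = 0.03037·(2.515/0.04026)·(0.7221·4.932²/2) = 0.03037·62.47·8.781 = 16.66 Pa.

ΔP ≈ 16.66 Pa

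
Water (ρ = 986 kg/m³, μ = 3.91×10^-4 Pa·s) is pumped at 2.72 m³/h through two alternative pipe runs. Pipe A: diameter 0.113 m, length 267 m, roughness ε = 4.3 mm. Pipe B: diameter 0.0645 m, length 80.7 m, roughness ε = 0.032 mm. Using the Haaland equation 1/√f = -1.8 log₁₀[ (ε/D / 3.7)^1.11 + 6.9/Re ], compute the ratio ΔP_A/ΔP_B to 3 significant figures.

Pipe A: V = Q/A = 0.0007556/0.01003 = 0.07534 m/s; Re = 2.147e+04; ε/D = 0.0381; Haaland → f = 0.06467; ΔP_A = f(L/D)(ρV²/2) = 427.6 Pa.
Pipe B: V = Q/A = 0.0007556/0.003267 = 0.2312 m/s; Re = 3.761e+04; ε/D = 0.000496; Haaland → f = 0.02341; ΔP_B = f(L/D)(ρV²/2) = 772 Pa.
ΔP_A/ΔP_B = 427.6/772 = 0.554.

ΔP_A/ΔP_B ≈ 0.554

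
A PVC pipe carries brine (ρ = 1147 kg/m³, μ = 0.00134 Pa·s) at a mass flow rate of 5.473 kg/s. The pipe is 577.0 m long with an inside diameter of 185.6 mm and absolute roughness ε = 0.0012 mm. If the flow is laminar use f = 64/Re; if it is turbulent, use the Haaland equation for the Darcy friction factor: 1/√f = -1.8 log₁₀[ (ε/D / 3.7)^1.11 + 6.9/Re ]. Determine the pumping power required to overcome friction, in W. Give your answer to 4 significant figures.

P ≈ 6.274 W

A = πD²/4 = π(0.1856)²/4 = 0.02705 m²; mean velocity V = ṁ/(ρA) = 5.473/(1147 · 0.02705) = 0.1764 m/s.
Reynolds number Re = ρVD/μ = 1147 · 0.1764 · 0.1856 / 0.00134 = 2.802e+04.
Re > 4000 → turbulent. Relative roughness ε/D = 1.2e-06/0.1856 = 6.47e-06. Haaland: 1/√f = -1.8 log₁₀[(6.47e-06/3.7)^1.11 + 6.9/2.802e+04] = -1.8 log₁₀[4.07e-07 + 0.000246] = 6.494, so f = 0.02371.
Darcy-Weisbach: ΔP = f(L/D)(ρV²/2) = 0.02371·(577/0.1856)·(1147·0.1764²/2) = 0.02371·3109·17.84 = 1315 Pa.
Q = ṁ/ρ = 5.473/1147 = 0.004772 m³/s.
Pumping power P = QΔP = 0.004772·1315 = 6.2744 W = 6.274 W.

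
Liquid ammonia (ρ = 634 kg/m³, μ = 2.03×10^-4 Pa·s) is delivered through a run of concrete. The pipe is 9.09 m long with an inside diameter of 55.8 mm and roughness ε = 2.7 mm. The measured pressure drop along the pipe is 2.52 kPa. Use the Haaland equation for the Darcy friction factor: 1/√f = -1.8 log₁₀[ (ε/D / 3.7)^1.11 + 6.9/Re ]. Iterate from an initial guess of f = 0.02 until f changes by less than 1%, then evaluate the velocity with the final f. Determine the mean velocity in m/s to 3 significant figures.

Rearranging Darcy-Weisbach: V = √(2·ΔP·D/(f·L·ρ)). With ε/D = 0.0027/0.0558 = 0.0484, iterate starting from f = 0.02:
  f = 0.02 → V = √(2·2520·0.0558/(0.02·9.09·634)) = 1.562 m/s; Re = ρVD/μ = 2.722e+05; f → 0.07071
  f = 0.07071 → V = 0.8308 m/s; Re = 1.448e+05; f → 0.07079
Converged (Δf/f < 1%). With the final f = 0.07079: V = √(2·2520·0.0558/(0.07079·9.09·634)) = 0.8303 m/s.

V ≈ 0.830 m/s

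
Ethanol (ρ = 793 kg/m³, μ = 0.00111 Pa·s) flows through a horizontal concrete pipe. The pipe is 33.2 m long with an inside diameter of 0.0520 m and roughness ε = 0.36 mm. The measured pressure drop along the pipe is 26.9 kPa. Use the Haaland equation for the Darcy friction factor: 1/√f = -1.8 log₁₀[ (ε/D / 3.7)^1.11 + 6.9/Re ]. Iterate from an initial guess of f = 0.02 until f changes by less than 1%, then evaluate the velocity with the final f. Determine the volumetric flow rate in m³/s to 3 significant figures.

Q ≈ 0.00372 m³/s

Rearranging Darcy-Weisbach: V = √(2·ΔP·D/(f·L·ρ)). With ε/D = 0.00036/0.052 = 0.00692, iterate starting from f = 0.02:
  f = 0.02 → V = √(2·2.69e+04·0.052/(0.02·33.2·793)) = 2.305 m/s; Re = ρVD/μ = 8.563e+04; f → 0.03447
  f = 0.03447 → V = 1.756 m/s; Re = 6.522e+04; f → 0.03472
Converged (Δf/f < 1%). With the final f = 0.03472: V = √(2·2.69e+04·0.052/(0.03472·33.2·793)) = 1.749 m/s.
Q = V·A = 1.749·(π/4·0.052²) = 0.003715 m³/s = 0.00372 m³/s.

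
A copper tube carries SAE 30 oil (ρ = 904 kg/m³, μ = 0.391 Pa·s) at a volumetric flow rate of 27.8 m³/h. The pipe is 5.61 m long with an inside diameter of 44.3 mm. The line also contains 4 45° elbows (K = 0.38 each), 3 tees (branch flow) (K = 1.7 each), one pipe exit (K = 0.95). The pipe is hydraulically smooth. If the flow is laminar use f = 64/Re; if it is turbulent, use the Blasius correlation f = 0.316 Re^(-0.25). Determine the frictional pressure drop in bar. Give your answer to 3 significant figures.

Q = 27.8 m³/h = 27.8/3600 = 0.007722 m³/s.
Cross-sectional area A = πD²/4 = π(0.0443)²/4 = 0.001541 m²; mean velocity V = Q/A = 0.007722/0.001541 = 5.01 m/s.
Reynolds number Re = ρVD/μ = 904 · 5.01 · 0.0443 / 0.391 = 513.1.
Re < 2300 → laminar flow, so f = 64/Re = 64/513.1 = 0.1247 (the turbulent correlation is not needed).
Total minor-loss coefficient ΣK = 4·0.38 + 3·1.7 + 1·0.95 = 7.57.
ΔP = [f·L/D + ΣK]·(ρV²/2) = [0.1247·5.61/0.0443 + 7.57]·(904·5.01²/2) = [15.79 + 7.57]·1.135e+04 = 2.651e+05 Pa.
ΔP = 2.651e+05 Pa = 2.65 bar.

ΔP ≈ 2.65 bar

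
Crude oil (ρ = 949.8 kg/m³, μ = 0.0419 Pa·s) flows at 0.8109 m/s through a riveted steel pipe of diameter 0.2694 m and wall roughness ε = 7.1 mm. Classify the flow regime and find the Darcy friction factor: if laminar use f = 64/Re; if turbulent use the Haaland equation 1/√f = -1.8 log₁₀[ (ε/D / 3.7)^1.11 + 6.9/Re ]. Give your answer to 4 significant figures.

Re = ρVD/μ = 949.8·0.8109·0.2694/0.0419 = 4952.
Re > 4000 → turbulent. ε/D = 0.0071/0.2694 = 0.0264; Haaland: 1/√f = -1.8 log₁₀[0.00413 + 0.00139] = 4.063, so f = 0.06057.

f ≈ 0.06057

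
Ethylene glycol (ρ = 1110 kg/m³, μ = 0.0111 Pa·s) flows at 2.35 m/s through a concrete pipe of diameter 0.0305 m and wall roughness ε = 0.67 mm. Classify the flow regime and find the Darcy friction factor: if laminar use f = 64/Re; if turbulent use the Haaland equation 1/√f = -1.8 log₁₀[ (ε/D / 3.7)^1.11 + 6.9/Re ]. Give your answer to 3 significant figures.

Re = ρVD/μ = 1110·2.35·0.0305/0.0111 = 7167.
Re > 4000 → turbulent. ε/D = 0.00067/0.0305 = 0.022; Haaland: 1/√f = -1.8 log₁₀[0.00338 + 0.000963] = 4.252, so f = 0.0553.

f ≈ 0.0553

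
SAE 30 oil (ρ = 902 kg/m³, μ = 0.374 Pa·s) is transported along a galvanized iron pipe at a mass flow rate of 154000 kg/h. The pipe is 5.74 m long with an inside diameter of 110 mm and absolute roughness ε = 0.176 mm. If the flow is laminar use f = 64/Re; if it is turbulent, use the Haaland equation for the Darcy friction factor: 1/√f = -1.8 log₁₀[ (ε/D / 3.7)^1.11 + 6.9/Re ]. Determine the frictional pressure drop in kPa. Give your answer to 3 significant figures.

ṁ = 154000 kg/h = 154000/3600 = 42.78 kg/s.
A = πD²/4 = π(0.11)²/4 = 0.009503 m²; mean velocity V = ṁ/(ρA) = 42.78/(902 · 0.009503) = 4.99 m/s.
Reynolds number Re = ρVD/μ = 902 · 4.99 · 0.11 / 0.374 = 1324.
Re < 2300 → laminar flow, so f = 64/Re = 64/1324 = 0.04834 (the turbulent correlation is not needed).
Darcy-Weisbach: ΔP = f(L/D)(ρV²/2) = 0.04834·(5.74/0.11)·(902·4.99²/2) = 0.04834·52.18·1.123e+04 = 2.833e+04 Pa.
ΔP = 2.833e+04 Pa = 28.3 kPa.

ΔP ≈ 28.3 kPa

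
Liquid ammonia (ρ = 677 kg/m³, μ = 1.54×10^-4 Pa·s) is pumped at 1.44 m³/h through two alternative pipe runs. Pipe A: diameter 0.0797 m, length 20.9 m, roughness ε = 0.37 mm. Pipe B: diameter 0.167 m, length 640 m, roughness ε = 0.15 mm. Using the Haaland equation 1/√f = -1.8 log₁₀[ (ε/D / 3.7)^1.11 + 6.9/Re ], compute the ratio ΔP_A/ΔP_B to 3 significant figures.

Pipe A: V = Q/A = 0.0004/0.004989 = 0.08018 m/s; Re = 2.809e+04; ε/D = 0.00464; Haaland → f = 0.03271; ΔP_A = f(L/D)(ρV²/2) = 18.66 Pa.
Pipe B: V = Q/A = 0.0004/0.0219 = 0.01826 m/s; Re = 1.341e+04; ε/D = 0.000898; Haaland → f = 0.02989; ΔP_B = f(L/D)(ρV²/2) = 12.93 Pa.
ΔP_A/ΔP_B = 18.66/12.93 = 1.44.

ΔP_A/ΔP_B ≈ 1.44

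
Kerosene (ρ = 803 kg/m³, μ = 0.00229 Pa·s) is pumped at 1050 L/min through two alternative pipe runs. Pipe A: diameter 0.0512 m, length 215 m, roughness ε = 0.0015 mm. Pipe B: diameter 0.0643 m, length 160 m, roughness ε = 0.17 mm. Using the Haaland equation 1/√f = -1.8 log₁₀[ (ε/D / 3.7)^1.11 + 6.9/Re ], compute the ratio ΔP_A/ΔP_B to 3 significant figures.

Pipe A: V = Q/A = 0.0175/0.002059 = 8.5 m/s; Re = 1.526e+05; ε/D = 2.93e-05; Haaland → f = 0.01651; ΔP_A = f(L/D)(ρV²/2) = 2.01e+06 Pa.
Pipe B: V = Q/A = 0.0175/0.003247 = 5.389 m/s; Re = 1.215e+05; ε/D = 0.00264; Haaland → f = 0.02636; ΔP_B = f(L/D)(ρV²/2) = 7.65e+05 Pa.
ΔP_A/ΔP_B = 2.01e+06/7.65e+05 = 2.63.

ΔP_A/ΔP_B ≈ 2.63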